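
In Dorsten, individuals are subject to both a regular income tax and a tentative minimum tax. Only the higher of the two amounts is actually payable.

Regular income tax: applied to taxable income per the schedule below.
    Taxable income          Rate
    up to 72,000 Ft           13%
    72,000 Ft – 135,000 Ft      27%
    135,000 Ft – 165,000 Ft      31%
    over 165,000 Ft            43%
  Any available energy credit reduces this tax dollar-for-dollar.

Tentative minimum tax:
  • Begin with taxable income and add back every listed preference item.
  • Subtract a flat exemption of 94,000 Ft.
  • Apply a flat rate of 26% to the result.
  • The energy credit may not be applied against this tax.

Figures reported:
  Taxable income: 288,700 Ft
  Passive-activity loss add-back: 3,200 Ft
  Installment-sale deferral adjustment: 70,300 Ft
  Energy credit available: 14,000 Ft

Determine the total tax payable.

Tentative minimum tax:
  Adjusted income: 288,700 Ft + 3,200 Ft + 70,300 Ft = 362,200 Ft
  Less exemption 94,000 Ft → base 268,200 Ft
  268,200 Ft × 26% = 69,732 Ft

Regular income tax:
  72,000 Ft × 13% = 9,360 Ft
  63,000 Ft × 27% = 17,010 Ft
  30,000 Ft × 31% = 9,300 Ft
  123,700 Ft × 43% = 53,191 Ft
  → 88,861 Ft
  Less energy credit 14,000 Ft → 74,861 Ft

74,861 Ft > 69,732 Ft, so the regular income tax governs.

74,861 Ft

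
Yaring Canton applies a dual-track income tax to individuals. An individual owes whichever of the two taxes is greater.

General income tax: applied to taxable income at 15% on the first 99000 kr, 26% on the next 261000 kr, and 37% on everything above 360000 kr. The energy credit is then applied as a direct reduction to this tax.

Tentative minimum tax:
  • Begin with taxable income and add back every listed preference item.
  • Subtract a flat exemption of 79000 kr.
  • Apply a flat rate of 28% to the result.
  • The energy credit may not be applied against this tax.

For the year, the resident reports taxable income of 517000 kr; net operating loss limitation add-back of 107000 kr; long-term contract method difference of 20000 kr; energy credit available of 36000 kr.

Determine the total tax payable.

General income tax:
  99000 kr × 15% = 14850 kr
  261000 kr × 26% = 67860 kr
  157000 kr × 37% = 58090 kr
  → 140800 kr
  Less energy credit 36000 kr → 104800 kr

Tentative minimum tax:
  Adjusted income: 517000 kr + 107000 kr + 20000 kr = 644000 kr
  Less exemption 79000 kr → base 565000 kr
  565000 kr × 28% = 158200 kr

158200 kr > 104800 kr, so the tentative minimum tax is the binding amount.

158200 kr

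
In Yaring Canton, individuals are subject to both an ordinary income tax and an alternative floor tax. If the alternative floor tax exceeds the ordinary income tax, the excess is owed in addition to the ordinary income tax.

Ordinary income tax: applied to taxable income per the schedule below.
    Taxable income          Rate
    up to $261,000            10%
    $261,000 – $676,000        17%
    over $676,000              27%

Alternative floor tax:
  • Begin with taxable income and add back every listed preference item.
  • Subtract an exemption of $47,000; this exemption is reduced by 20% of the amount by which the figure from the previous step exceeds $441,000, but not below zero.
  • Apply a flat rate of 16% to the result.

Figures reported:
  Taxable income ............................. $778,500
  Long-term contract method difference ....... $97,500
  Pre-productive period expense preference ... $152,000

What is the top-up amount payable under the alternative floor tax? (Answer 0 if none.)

$40,155

Alternative floor tax:
  Adjusted income: $778,500 + $97,500 + $152,000 = $1,028,000
  Exemption: 20% × ($1,028,000 − $441,000) = $117,400 ≥ $47,000, so the exemption is fully phased out
  Base: $1,028,000 − $0 = $1,028,000
  $1,028,000 × 16% = $164,480

Ordinary income tax:
  $261,000 × 10% = $26,100
  $415,000 × 17% = $70,550
  $102,500 × 27% = $27,675
  → $124,325

Excess of alternative floor tax over ordinary income tax: $164,480 − $124,325 = $40,155.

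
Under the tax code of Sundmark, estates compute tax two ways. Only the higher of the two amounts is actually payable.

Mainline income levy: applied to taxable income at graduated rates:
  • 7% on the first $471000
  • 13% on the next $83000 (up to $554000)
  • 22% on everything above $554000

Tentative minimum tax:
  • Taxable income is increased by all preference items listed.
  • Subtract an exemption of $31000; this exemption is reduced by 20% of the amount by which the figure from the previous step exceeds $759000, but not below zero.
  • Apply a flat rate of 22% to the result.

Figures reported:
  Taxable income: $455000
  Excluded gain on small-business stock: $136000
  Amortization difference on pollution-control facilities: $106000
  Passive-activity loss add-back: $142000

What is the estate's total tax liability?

Tentative minimum tax:
  Adjusted income: $455000 + $136000 + $106000 + $142000 = $839000
  Exemption: $31000 − 20% × ($839000 − $759000) = $31000 − $16000 = $15000
  Base: $839000 − $15000 = $824000
  $824000 × 22% = $181280

Mainline income levy:
  $455000 × 7% = $31850

$181280 > $31850, so the tentative minimum tax is the binding amount.

$181280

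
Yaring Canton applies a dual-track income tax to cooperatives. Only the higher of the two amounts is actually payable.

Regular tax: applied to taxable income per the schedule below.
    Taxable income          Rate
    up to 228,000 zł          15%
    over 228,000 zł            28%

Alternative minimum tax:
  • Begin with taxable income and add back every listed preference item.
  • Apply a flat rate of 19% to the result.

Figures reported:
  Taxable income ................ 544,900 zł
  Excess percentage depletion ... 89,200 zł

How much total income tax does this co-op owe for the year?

122,932 zł

Regular tax:
  228,000 zł × 15% = 34,200 zł
  316,900 zł × 28% = 88,732 zł
  → 122,932 zł

Alternative minimum tax:
  Adjusted income: 544,900 zł + 89,200 zł = 634,100 zł
  634,100 zł × 19% = 120,479 zł

122,932 zł > 120,479 zł, so the regular tax governs.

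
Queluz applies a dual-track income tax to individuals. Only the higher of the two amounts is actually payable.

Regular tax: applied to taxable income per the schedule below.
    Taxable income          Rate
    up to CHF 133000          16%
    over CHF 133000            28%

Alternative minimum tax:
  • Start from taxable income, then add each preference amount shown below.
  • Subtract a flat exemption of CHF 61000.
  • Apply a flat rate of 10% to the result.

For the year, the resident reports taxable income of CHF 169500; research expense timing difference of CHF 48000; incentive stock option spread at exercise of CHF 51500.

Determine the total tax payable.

Alternative minimum tax:
  Adjusted income: CHF 169500 + CHF 48000 + CHF 51500 = CHF 269000
  Less exemption CHF 61000 → base CHF 208000
  CHF 208000 × 10% = CHF 20800

Regular tax:
  CHF 133000 × 16% = CHF 21280
  CHF 36500 × 28% = CHF 10220
  → CHF 31500

CHF 31500 > CHF 20800, so the regular tax governs.

CHF 31500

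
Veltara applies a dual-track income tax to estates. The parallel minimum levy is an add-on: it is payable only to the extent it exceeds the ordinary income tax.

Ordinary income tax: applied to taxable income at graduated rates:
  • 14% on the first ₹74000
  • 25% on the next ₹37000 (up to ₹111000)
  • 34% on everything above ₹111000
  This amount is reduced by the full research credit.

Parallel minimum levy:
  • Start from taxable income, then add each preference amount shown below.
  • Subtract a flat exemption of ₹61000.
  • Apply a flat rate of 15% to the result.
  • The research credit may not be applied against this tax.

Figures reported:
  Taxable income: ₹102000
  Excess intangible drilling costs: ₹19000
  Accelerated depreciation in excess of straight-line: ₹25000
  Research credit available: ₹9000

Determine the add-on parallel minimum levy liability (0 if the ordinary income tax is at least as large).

Parallel minimum levy:
  Adjusted income: ₹102000 + ₹19000 + ₹25000 = ₹146000
  Less exemption ₹61000 → base ₹85000
  ₹85000 × 15% = ₹12750

Ordinary income tax:
  ₹74000 × 14% = ₹10360
  ₹28000 × 25% = ₹7000
  → ₹17360
  Less research credit ₹9000 → ₹8360

Excess of parallel minimum levy over ordinary income tax: ₹12750 − ₹8360 = ₹4390.

₹4390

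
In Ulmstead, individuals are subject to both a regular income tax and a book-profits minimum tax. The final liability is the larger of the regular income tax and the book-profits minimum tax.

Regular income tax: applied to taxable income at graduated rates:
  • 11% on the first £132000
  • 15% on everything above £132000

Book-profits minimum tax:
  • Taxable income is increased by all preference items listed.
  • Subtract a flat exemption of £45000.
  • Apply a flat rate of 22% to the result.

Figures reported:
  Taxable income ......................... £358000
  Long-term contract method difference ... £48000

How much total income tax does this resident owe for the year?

£79420

Regular income tax:
  £132000 × 11% = £14520
  £226000 × 15% = £33900
  → £48420

Book-profits minimum tax:
  Adjusted income: £358000 + £48000 = £406000
  Less exemption £45000 → base £361000
  £361000 × 22% = £79420

£79420 > £48420, so the book-profits minimum tax is the binding amount.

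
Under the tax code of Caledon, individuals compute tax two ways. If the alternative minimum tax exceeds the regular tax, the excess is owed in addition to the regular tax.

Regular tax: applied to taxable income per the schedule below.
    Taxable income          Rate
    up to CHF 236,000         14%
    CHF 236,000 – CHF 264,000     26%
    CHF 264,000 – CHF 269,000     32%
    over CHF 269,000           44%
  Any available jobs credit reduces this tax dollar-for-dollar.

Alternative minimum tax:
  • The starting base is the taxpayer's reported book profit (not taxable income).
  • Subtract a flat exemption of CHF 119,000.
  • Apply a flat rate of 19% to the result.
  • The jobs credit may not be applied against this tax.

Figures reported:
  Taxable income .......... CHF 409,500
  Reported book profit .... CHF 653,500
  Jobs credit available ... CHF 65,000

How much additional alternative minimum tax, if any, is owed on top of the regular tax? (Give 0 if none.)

Regular tax:
  CHF 236,000 × 14% = CHF 33,040
  CHF 28,000 × 26% = CHF 7,280
  CHF 5,000 × 32% = CHF 1,600
  CHF 140,500 × 44% = CHF 61,820
  → CHF 103,740
  Less jobs credit CHF 65,000 → CHF 38,740

Alternative minimum tax:
  Base (reported book profit): CHF 653,500
  Less exemption CHF 119,000 → base CHF 534,500
  CHF 534,500 × 19% = CHF 101,555

Excess of alternative minimum tax over regular tax: CHF 101,555 − CHF 38,740 = CHF 62,815.

CHF 62,815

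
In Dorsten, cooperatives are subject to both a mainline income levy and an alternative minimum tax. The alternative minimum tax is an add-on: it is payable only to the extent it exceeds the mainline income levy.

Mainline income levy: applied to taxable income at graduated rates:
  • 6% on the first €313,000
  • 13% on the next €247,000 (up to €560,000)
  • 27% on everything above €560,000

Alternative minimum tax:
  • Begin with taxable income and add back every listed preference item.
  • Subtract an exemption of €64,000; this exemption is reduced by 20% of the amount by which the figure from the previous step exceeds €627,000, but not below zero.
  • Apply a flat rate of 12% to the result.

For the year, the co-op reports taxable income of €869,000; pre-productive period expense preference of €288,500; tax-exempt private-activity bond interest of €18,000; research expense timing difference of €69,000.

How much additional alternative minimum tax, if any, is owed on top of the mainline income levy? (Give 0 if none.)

Mainline income levy:
  €313,000 × 6% = €18,780
  €247,000 × 13% = €32,110
  €309,000 × 27% = €83,430
  → €134,320

Alternative minimum tax:
  Adjusted income: €869,000 + €288,500 + €18,000 + €69,000 = €1,244,500
  Exemption: 20% × (€1,244,500 − €627,000) = €123,500 ≥ €64,000, so the exemption is fully phased out
  Base: €1,244,500 − €0 = €1,244,500
  €1,244,500 × 12% = €149,340

Excess of alternative minimum tax over mainline income levy: €149,340 − €134,320 = €15,020.

€15,020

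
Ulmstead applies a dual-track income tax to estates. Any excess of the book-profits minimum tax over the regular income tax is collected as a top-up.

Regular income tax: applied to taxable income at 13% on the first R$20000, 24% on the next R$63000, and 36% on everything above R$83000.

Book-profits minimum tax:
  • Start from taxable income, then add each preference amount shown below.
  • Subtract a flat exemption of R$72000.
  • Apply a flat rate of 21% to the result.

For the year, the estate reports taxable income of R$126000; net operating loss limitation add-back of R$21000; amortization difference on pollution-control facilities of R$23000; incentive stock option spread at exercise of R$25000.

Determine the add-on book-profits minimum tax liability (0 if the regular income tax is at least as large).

R$0

Book-profits minimum tax:
  Adjusted income: R$126000 + R$21000 + R$23000 + R$25000 = R$195000
  Less exemption R$72000 → base R$123000
  R$123000 × 21% = R$25830

Regular income tax:
  R$20000 × 13% = R$2600
  R$63000 × 24% = R$15120
  R$43000 × 36% = R$15480
  → R$33200

R$25830 ≤ R$33200, so no add-on is due.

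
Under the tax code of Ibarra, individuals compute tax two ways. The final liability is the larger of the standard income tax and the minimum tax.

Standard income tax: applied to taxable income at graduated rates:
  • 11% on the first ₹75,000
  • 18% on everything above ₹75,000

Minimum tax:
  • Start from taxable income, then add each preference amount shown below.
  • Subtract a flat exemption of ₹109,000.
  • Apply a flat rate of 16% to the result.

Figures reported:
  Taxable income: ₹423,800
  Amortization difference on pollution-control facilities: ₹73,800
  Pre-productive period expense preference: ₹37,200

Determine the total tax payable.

Standard income tax:
  ₹75,000 × 11% = ₹8,250
  ₹348,800 × 18% = ₹62,784
  → ₹71,034

Minimum tax:
  Adjusted income: ₹423,800 + ₹73,800 + ₹37,200 = ₹534,800
  Less exemption ₹109,000 → base ₹425,800
  ₹425,800 × 16% = ₹68,128

₹71,034 > ₹68,128, so the standard income tax governs.

₹71,034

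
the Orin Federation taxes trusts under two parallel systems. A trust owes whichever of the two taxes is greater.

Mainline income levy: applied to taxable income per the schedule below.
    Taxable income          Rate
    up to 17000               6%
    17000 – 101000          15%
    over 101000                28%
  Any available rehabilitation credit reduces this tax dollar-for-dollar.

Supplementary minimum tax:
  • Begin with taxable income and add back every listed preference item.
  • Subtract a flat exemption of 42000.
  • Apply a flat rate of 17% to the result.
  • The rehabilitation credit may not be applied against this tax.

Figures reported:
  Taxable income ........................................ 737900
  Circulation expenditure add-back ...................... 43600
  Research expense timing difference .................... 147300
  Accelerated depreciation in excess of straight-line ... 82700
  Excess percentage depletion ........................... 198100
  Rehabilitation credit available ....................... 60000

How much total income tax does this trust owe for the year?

Supplementary minimum tax:
  Adjusted income: 737900 + 43600 + 147300 + 82700 + 198100 = 1209600
  Less exemption 42000 → base 1167600
  1167600 × 17% = 198492

Mainline income levy:
  17000 × 6% = 1020
  84000 × 15% = 12600
  636900 × 28% = 178332
  → 191952
  Less rehabilitation credit 60000 → 131952

198492 > 131952, so the supplementary minimum tax is the binding amount.

198492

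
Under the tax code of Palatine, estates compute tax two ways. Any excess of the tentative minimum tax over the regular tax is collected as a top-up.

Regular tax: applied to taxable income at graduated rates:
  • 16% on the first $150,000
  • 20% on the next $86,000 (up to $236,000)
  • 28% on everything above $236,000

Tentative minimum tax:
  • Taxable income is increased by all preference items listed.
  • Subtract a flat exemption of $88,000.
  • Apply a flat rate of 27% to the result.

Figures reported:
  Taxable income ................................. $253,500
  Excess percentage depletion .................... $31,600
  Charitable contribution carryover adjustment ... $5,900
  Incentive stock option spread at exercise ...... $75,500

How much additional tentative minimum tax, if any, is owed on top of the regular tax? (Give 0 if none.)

Regular tax:
  $150,000 × 16% = $24,000
  $86,000 × 20% = $17,200
  $17,500 × 28% = $4,900
  → $46,100

Tentative minimum tax:
  Adjusted income: $253,500 + $31,600 + $5,900 + $75,500 = $366,500
  Less exemption $88,000 → base $278,500
  $278,500 × 27% = $75,195

Excess of tentative minimum tax over regular tax: $75,195 − $46,100 = $29,095.

$29,095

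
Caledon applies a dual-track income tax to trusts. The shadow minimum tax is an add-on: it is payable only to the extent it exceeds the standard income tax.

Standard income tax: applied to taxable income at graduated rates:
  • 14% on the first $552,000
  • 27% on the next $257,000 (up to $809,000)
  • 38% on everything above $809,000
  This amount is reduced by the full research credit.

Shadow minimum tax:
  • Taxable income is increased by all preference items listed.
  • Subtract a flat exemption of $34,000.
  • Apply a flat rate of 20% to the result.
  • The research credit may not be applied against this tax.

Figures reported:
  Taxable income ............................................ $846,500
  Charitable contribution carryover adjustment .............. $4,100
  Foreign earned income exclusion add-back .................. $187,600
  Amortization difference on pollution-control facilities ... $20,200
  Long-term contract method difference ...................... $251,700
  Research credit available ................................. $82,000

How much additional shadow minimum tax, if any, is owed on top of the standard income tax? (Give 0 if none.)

Shadow minimum tax:
  Adjusted income: $846,500 + $4,100 + $187,600 + $20,200 + $251,700 = $1,310,100
  Less exemption $34,000 → base $1,276,100
  $1,276,100 × 20% = $255,220

Standard income tax:
  $552,000 × 14% = $77,280
  $257,000 × 27% = $69,390
  $37,500 × 38% = $14,250
  → $160,920
  Less research credit $82,000 → $78,920

Excess of shadow minimum tax over standard income tax: $255,220 − $78,920 = $176,300.

$176,300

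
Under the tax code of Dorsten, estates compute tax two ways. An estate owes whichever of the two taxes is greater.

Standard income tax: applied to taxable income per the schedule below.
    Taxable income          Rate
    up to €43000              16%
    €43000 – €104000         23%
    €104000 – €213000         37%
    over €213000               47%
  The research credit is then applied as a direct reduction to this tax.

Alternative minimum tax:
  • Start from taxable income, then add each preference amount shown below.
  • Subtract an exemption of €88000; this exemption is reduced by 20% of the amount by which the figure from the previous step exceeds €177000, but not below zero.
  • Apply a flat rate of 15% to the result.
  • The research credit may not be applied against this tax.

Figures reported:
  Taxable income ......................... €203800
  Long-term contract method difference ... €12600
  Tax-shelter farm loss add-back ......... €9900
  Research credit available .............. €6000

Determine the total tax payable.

€51836

Standard income tax:
  €43000 × 16% = €6880
  €61000 × 23% = €14030
  €99800 × 37% = €36926
  → €57836
  Less research credit €6000 → €51836

Alternative minimum tax:
  Adjusted income: €203800 + €12600 + €9900 = €226300
  Exemption: €88000 − 20% × (€226300 − €177000) = €88000 − €9860 = €78140
  Base: €226300 − €78140 = €148160
  €148160 × 15% = €22224

€51836 > €22224, so the standard income tax governs.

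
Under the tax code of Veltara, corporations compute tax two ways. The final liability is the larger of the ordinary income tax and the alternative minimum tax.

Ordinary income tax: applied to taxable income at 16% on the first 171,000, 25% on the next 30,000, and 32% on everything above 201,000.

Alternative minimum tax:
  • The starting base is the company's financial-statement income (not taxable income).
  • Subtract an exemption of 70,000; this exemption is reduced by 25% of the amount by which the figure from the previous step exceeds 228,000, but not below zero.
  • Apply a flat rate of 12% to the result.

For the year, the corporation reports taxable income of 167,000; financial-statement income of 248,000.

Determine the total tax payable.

26,720

Ordinary income tax:
  167,000 × 16% = 26,720

Alternative minimum tax:
  Base (financial-statement income): 248,000
  Exemption: 70,000 − 25% × (248,000 − 228,000) = 70,000 − 5,000 = 65,000
  Base: 248,000 − 65,000 = 183,000
  183,000 × 12% = 21,960

26,720 > 21,960, so the ordinary income tax governs.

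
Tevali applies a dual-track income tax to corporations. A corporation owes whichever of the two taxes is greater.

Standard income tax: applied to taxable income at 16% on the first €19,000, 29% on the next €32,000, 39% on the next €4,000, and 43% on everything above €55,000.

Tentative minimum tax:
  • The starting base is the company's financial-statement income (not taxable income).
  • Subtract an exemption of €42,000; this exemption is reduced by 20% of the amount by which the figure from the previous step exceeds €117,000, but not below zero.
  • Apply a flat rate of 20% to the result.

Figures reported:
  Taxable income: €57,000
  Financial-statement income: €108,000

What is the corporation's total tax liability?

€14,740

Standard income tax:
  €19,000 × 16% = €3,040
  €32,000 × 29% = €9,280
  €4,000 × 39% = €1,560
  €2,000 × 43% = €860
  → €14,740

Tentative minimum tax:
  Base (financial-statement income): €108,000
  Exemption: €108,000 ≤ €117,000, so full €42,000 applies
  Base: €108,000 − €42,000 = €66,000
  €66,000 × 20% = €13,200

€14,740 > €13,200, so the standard income tax governs.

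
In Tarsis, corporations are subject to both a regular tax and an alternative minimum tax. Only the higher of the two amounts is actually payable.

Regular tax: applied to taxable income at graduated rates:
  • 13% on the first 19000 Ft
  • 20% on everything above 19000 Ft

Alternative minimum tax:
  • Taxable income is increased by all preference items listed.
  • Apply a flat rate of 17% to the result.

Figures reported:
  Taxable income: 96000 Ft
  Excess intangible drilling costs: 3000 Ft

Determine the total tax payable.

17870 Ft

Alternative minimum tax:
  Adjusted income: 96000 Ft + 3000 Ft = 99000 Ft
  99000 Ft × 17% = 16830 Ft

Regular tax:
  19000 Ft × 13% = 2470 Ft
  77000 Ft × 20% = 15400 Ft
  → 17870 Ft

17870 Ft > 16830 Ft, so the regular tax governs.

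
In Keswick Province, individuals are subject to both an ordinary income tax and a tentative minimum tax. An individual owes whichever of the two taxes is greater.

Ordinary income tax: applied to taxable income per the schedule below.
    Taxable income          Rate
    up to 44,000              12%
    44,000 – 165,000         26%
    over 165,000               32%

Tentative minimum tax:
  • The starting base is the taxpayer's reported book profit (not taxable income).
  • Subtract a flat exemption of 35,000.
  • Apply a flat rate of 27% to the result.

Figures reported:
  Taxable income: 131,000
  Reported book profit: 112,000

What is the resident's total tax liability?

27,900

Tentative minimum tax:
  Base (reported book profit): 112,000
  Less exemption 35,000 → base 77,000
  77,000 × 27% = 20,790

Ordinary income tax:
  44,000 × 12% = 5,280
  87,000 × 26% = 22,620
  → 27,900

27,900 > 20,790, so the ordinary income tax governs.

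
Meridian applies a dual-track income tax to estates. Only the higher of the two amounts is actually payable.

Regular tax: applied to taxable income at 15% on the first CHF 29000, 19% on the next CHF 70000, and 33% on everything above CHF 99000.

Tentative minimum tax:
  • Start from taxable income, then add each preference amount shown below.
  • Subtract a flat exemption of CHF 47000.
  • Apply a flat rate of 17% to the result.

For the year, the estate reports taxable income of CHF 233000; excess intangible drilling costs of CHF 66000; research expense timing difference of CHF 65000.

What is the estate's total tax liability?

CHF 61870

Regular tax:
  CHF 29000 × 15% = CHF 4350
  CHF 70000 × 19% = CHF 13300
  CHF 134000 × 33% = CHF 44220
  → CHF 61870

Tentative minimum tax:
  Adjusted income: CHF 233000 + CHF 66000 + CHF 65000 = CHF 364000
  Less exemption CHF 47000 → base CHF 317000
  CHF 317000 × 17% = CHF 53890

CHF 61870 > CHF 53890, so the regular tax governs.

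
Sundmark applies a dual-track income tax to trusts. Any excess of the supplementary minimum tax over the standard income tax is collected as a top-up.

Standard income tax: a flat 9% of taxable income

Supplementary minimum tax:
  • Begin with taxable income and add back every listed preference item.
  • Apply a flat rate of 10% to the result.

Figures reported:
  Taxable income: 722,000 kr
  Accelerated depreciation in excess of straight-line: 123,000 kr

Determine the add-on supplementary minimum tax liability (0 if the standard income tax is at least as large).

Standard income tax:
  722,000 kr × 9% = 64,980 kr

Supplementary minimum tax:
  Adjusted income: 722,000 kr + 123,000 kr = 845,000 kr
  845,000 kr × 10% = 84,500 kr

Excess of supplementary minimum tax over standard income tax: 84,500 kr − 64,980 kr = 19,520 kr.

19,520 kr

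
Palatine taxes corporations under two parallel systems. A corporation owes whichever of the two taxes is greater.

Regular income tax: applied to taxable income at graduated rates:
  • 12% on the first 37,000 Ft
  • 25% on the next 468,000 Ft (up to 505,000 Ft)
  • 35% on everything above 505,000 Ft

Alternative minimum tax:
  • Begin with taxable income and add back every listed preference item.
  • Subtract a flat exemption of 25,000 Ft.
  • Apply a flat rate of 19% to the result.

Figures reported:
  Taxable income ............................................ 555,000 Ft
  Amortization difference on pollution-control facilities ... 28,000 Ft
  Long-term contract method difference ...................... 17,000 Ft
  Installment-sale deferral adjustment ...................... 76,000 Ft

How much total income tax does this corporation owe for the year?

138,940 Ft

Regular income tax:
  37,000 Ft × 12% = 4,440 Ft
  468,000 Ft × 25% = 117,000 Ft
  50,000 Ft × 35% = 17,500 Ft
  → 138,940 Ft

Alternative minimum tax:
  Adjusted income: 555,000 Ft + 28,000 Ft + 17,000 Ft + 76,000 Ft = 676,000 Ft
  Less exemption 25,000 Ft → base 651,000 Ft
  651,000 Ft × 19% = 123,690 Ft

138,940 Ft > 123,690 Ft, so the regular income tax governs.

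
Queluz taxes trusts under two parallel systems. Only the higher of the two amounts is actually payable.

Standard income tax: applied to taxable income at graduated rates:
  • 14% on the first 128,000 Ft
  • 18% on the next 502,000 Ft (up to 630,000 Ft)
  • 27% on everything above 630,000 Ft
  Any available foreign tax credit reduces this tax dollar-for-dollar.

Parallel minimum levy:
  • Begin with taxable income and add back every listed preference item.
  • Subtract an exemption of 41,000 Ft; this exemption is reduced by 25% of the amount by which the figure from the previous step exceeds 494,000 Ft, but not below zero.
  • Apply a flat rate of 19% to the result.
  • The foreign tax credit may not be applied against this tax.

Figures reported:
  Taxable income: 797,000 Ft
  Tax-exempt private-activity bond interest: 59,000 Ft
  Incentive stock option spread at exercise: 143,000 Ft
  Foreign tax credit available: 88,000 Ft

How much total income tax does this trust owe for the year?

189,810 Ft

Standard income tax:
  128,000 Ft × 14% = 17,920 Ft
  502,000 Ft × 18% = 90,360 Ft
  167,000 Ft × 27% = 45,090 Ft
  → 153,370 Ft
  Less foreign tax credit 88,000 Ft → 65,370 Ft

Parallel minimum levy:
  Adjusted income: 797,000 Ft + 59,000 Ft + 143,000 Ft = 999,000 Ft
  Exemption: 25% × (999,000 Ft − 494,000 Ft) = 126,250 Ft ≥ 41,000 Ft, so the exemption is fully phased out
  Base: 999,000 Ft − 0 Ft = 999,000 Ft
  999,000 Ft × 19% = 189,810 Ft

189,810 Ft > 65,370 Ft, so the parallel minimum levy is the binding amount.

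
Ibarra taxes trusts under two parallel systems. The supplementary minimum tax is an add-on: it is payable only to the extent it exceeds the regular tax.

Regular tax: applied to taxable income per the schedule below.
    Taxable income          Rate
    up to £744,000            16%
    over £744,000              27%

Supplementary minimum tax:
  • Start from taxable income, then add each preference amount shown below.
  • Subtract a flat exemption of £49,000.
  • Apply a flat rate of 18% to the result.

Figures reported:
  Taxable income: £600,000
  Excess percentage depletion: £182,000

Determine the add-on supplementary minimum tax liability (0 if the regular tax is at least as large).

Supplementary minimum tax:
  Adjusted income: £600,000 + £182,000 = £782,000
  Less exemption £49,000 → base £733,000
  £733,000 × 18% = £131,940

Regular tax:
  £600,000 × 16% = £96,000

Excess of supplementary minimum tax over regular tax: £131,940 − £96,000 = £35,940.

£35,940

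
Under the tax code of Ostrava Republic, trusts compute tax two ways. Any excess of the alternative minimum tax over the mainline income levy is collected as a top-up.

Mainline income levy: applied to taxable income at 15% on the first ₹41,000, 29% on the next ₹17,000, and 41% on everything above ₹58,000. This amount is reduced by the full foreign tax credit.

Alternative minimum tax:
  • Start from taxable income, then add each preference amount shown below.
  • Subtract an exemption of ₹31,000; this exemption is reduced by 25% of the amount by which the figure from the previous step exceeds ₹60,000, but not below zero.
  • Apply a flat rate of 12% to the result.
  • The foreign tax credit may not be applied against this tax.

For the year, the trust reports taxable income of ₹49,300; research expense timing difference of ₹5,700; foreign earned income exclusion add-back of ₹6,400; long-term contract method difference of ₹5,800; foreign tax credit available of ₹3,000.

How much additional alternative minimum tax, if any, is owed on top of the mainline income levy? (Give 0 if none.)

₹0

Mainline income levy:
  ₹41,000 × 15% = ₹6,150
  ₹8,300 × 29% = ₹2,407
  → ₹8,557
  Less foreign tax credit ₹3,000 → ₹5,557

Alternative minimum tax:
  Adjusted income: ₹49,300 + ₹5,700 + ₹6,400 + ₹5,800 = ₹67,200
  Exemption: ₹31,000 − 25% × (₹67,200 − ₹60,000) = ₹31,000 − ₹1,800 = ₹29,200
  Base: ₹67,200 − ₹29,200 = ₹38,000
  ₹38,000 × 12% = ₹4,560

₹4,560 ≤ ₹5,557, so no add-on is due.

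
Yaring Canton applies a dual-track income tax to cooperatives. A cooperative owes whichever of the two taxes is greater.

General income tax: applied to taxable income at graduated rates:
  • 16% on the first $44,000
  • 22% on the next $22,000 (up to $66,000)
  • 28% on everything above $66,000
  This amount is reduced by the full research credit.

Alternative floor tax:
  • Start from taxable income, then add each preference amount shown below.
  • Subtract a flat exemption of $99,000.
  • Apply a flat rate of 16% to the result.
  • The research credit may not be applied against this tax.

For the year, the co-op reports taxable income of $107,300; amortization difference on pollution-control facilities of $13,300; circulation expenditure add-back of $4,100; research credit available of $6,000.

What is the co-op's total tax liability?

$17,444

General income tax:
  $44,000 × 16% = $7,040
  $22,000 × 22% = $4,840
  $41,300 × 28% = $11,564
  → $23,444
  Less research credit $6,000 → $17,444

Alternative floor tax:
  Adjusted income: $107,300 + $13,300 + $4,100 = $124,700
  Less exemption $99,000 → base $25,700
  $25,700 × 16% = $4,112

$17,444 > $4,112, so the general income tax governs.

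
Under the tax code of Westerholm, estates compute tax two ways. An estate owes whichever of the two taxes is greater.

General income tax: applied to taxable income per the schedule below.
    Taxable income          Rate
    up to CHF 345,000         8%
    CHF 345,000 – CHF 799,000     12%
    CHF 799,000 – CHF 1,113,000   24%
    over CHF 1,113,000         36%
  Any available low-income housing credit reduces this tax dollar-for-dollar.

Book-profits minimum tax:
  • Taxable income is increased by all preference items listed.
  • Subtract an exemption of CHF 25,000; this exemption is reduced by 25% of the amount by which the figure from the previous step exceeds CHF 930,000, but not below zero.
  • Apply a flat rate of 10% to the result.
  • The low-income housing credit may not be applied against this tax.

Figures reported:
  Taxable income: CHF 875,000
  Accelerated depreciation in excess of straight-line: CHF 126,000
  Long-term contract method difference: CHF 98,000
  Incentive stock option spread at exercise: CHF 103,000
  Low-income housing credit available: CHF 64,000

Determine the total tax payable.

CHF 120,200

General income tax:
  CHF 345,000 × 8% = CHF 27,600
  CHF 454,000 × 12% = CHF 54,480
  CHF 76,000 × 24% = CHF 18,240
  → CHF 100,320
  Less low-income housing credit CHF 64,000 → CHF 36,320

Book-profits minimum tax:
  Adjusted income: CHF 875,000 + CHF 126,000 + CHF 98,000 + CHF 103,000 = CHF 1,202,000
  Exemption: 25% × (CHF 1,202,000 − CHF 930,000) = CHF 68,000 ≥ CHF 25,000, so the exemption is fully phased out
  Base: CHF 1,202,000 − CHF 0 = CHF 1,202,000
  CHF 1,202,000 × 10% = CHF 120,200

CHF 120,200 > CHF 36,320, so the book-profits minimum tax is the binding amount.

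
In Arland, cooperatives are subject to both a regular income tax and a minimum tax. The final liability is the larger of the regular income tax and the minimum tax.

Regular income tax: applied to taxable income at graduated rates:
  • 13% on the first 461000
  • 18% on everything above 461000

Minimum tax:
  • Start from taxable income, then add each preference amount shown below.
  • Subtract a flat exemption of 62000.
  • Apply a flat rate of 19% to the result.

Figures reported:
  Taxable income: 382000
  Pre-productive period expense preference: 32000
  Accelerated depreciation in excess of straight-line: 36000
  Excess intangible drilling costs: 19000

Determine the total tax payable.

Regular income tax:
  382000 × 13% = 49660

Minimum tax:
  Adjusted income: 382000 + 32000 + 36000 + 19000 = 469000
  Less exemption 62000 → base 407000
  407000 × 19% = 77330

77330 > 49660, so the minimum tax is the binding amount.

77330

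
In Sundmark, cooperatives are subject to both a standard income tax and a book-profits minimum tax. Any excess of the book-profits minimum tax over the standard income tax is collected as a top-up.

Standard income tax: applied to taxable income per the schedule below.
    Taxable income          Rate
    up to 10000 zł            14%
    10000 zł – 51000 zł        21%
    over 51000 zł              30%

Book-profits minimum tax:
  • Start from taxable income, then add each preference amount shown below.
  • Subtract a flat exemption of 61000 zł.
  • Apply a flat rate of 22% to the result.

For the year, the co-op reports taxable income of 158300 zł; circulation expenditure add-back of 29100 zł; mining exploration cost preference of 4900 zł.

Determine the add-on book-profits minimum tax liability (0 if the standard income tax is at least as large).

Standard income tax:
  10000 zł × 14% = 1400 zł
  41000 zł × 21% = 8610 zł
  107300 zł × 30% = 32190 zł
  → 42200 zł

Book-profits minimum tax:
  Adjusted income: 158300 zł + 29100 zł + 4900 zł = 192300 zł
  Less exemption 61000 zł → base 131300 zł
  131300 zł × 22% = 28886 zł

28886 zł ≤ 42200 zł, so no add-on is due.

0 zł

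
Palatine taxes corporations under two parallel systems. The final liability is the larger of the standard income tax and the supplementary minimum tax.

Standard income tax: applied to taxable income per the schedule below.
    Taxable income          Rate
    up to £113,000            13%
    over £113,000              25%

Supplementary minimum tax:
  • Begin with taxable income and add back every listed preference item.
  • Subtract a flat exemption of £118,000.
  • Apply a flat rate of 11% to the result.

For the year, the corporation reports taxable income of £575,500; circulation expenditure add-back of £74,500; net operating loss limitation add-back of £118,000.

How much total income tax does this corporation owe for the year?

£130,315

Standard income tax:
  £113,000 × 13% = £14,690
  £462,500 × 25% = £115,625
  → £130,315

Supplementary minimum tax:
  Adjusted income: £575,500 + £74,500 + £118,000 = £768,000
  Less exemption £118,000 → base £650,000
  £650,000 × 11% = £71,500

£130,315 > £71,500, so the standard income tax governs.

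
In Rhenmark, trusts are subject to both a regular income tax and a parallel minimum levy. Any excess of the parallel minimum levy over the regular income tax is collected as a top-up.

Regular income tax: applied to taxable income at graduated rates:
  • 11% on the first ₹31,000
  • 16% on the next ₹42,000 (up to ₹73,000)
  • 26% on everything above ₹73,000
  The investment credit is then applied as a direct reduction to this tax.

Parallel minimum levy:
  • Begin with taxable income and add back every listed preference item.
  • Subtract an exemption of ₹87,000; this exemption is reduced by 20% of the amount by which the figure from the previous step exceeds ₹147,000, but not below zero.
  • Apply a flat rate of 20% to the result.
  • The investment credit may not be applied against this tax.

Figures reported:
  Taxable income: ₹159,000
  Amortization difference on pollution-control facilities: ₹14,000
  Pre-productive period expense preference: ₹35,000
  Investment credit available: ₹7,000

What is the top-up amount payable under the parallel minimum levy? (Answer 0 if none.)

₹1,150

Parallel minimum levy:
  Adjusted income: ₹159,000 + ₹14,000 + ₹35,000 = ₹208,000
  Exemption: ₹87,000 − 20% × (₹208,000 − ₹147,000) = ₹87,000 − ₹12,200 = ₹74,800
  Base: ₹208,000 − ₹74,800 = ₹133,200
  ₹133,200 × 20% = ₹26,640

Regular income tax:
  ₹31,000 × 11% = ₹3,410
  ₹42,000 × 16% = ₹6,720
  ₹86,000 × 26% = ₹22,360
  → ₹32,490
  Less investment credit ₹7,000 → ₹25,490

Excess of parallel minimum levy over regular income tax: ₹26,640 − ₹25,490 = ₹1,150.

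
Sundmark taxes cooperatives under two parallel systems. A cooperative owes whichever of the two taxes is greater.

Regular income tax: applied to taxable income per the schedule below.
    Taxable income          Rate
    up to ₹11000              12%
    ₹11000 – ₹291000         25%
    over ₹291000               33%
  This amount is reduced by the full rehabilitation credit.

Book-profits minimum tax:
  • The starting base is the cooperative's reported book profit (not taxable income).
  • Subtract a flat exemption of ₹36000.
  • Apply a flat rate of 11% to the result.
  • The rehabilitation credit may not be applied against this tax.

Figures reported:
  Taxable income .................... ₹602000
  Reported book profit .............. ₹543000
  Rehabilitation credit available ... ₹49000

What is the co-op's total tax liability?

Book-profits minimum tax:
  Base (reported book profit): ₹543000
  Less exemption ₹36000 → base ₹507000
  ₹507000 × 11% = ₹55770

Regular income tax:
  ₹11000 × 12% = ₹1320
  ₹280000 × 25% = ₹70000
  ₹311000 × 33% = ₹102630
  → ₹173950
  Less rehabilitation credit ₹49000 → ₹124950

₹124950 > ₹55770, so the regular income tax governs.

₹124950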